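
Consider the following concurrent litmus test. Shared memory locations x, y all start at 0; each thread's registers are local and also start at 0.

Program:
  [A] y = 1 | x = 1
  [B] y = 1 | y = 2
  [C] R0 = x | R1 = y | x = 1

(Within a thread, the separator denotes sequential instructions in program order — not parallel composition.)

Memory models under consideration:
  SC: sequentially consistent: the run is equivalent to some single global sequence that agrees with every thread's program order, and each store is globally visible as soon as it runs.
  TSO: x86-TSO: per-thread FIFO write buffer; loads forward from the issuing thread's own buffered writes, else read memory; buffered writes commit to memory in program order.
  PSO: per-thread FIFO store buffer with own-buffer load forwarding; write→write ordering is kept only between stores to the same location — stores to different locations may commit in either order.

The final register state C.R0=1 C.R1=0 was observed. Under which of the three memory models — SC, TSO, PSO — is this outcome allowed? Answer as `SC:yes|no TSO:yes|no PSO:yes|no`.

outcome vector order: (C.R0,C.R1)
SC: 5 outcomes — {0/0, 0/1, 0/2, 1/1, 1/2}
TSO: 5 outcomes — {0/0, 0/1, 0/2, 1/1, 1/2}
PSO: 6 outcomes — {0/0, 0/1, 0/2, 1/0, 1/1, 1/2}
target 1/0 ∈ {PSO}

SC:no TSO:no PSO:yes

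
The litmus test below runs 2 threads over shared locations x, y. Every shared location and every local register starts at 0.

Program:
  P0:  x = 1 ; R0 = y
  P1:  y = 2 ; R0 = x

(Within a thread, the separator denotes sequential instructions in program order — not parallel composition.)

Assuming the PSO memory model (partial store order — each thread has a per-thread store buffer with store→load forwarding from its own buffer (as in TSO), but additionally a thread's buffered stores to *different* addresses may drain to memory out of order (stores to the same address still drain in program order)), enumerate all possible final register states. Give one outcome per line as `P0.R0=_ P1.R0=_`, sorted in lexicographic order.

outcome vector order: (P0.R0,P1.R0)
|PSO outcomes| = 4

P0.R0=0 P1.R0=0
P0.R0=0 P1.R0=1
P0.R0=2 P1.R0=0
P0.R0=2 P1.R0=1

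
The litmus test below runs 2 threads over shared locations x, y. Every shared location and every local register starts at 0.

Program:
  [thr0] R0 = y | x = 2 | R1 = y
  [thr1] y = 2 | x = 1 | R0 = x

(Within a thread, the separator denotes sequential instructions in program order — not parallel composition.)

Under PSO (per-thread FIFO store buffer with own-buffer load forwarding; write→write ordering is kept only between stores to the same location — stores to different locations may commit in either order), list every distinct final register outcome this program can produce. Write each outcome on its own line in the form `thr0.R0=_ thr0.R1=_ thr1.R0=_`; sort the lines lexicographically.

outcome vector order: (thr0.R0,thr0.R1,thr1.R0)
|PSO outcomes| = 6

thr0.R0=0 thr0.R1=0 thr1.R0=1
thr0.R0=0 thr0.R1=0 thr1.R0=2
thr0.R0=0 thr0.R1=2 thr1.R0=1
thr0.R0=0 thr0.R1=2 thr1.R0=2
thr0.R0=2 thr0.R1=2 thr1.R0=1
thr0.R0=2 thr0.R1=2 thr1.R0=2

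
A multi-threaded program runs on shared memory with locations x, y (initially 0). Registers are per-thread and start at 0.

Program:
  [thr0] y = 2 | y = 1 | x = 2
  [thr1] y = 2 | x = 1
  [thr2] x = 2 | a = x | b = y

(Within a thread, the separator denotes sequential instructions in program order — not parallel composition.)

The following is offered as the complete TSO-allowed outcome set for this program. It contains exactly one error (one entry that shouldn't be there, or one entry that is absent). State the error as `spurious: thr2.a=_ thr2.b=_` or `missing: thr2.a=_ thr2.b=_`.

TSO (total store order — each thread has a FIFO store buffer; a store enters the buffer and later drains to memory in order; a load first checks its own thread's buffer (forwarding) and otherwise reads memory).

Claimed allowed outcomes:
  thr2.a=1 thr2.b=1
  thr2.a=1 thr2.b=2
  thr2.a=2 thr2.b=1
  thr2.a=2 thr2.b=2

outcome vector order: (thr2.a,thr2.b)
TSO (5): <1 1>, <1 2>, <2 0>, <2 1>, <2 2>
TSO∖claimed = {<2 0>}

missing: thr2.a=2 thr2.b=0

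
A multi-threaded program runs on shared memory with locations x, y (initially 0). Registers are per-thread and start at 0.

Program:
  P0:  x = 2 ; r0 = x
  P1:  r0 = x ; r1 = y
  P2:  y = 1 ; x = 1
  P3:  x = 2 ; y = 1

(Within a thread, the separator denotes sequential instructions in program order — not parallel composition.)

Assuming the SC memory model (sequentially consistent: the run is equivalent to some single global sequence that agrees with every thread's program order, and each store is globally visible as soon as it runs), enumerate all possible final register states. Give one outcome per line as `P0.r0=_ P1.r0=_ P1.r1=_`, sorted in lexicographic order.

P0.r0=1 P1.r0=0 P1.r1=0
P0.r0=1 P1.r0=0 P1.r1=1
P0.r0=1 P1.r0=1 P1.r1=1
P0.r0=1 P1.r0=2 P1.r1=0
P0.r0=1 P1.r0=2 P1.r1=1
P0.r0=2 P1.r0=0 P1.r1=0
P0.r0=2 P1.r0=0 P1.r1=1
P0.r0=2 P1.r0=1 P1.r1=1
P0.r0=2 P1.r0=2 P1.r1=0
P0.r0=2 P1.r0=2 P1.r1=1

outcome vector order: (P0.r0,P1.r0,P1.r1)
|SC outcomes| = 10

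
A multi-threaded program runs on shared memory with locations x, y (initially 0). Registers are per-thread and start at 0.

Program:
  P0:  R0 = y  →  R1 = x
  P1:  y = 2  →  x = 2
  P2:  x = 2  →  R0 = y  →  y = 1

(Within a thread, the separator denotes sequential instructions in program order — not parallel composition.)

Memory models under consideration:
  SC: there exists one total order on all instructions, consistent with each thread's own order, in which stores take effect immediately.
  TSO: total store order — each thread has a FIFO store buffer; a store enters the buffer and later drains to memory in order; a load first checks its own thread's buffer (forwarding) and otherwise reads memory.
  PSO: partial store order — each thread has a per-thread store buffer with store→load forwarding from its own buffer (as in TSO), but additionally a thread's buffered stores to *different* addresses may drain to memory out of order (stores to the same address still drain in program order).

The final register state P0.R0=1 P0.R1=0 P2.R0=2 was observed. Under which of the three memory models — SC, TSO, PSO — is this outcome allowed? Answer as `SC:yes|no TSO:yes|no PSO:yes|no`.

outcome vector order: (P0.R0,P0.R1,P2.R0)
SC: 9 outcomes — {<0 0 0>; <0 0 2>; <0 2 0>; <0 2 2>; <1 2 0>; <1 2 2>; <2 0 2>; <2 2 0>; <2 2 2>}
TSO: 10 outcomes — {<0 0 0>; <0 0 2>; <0 2 0>; <0 2 2>; <1 2 0>; <1 2 2>; <2 0 0>; <2 0 2>; <2 2 0>; <2 2 2>}
PSO: 12 outcomes — {<0 0 0>; <0 0 2>; <0 2 0>; <0 2 2>; <1 0 0>; <1 0 2>; <1 2 0>; <1 2 2>; <2 0 0>; <2 0 2>; <2 2 0>; <2 2 2>}
target <1 0 2> ∈ {PSO}

SC:no TSO:no PSO:yes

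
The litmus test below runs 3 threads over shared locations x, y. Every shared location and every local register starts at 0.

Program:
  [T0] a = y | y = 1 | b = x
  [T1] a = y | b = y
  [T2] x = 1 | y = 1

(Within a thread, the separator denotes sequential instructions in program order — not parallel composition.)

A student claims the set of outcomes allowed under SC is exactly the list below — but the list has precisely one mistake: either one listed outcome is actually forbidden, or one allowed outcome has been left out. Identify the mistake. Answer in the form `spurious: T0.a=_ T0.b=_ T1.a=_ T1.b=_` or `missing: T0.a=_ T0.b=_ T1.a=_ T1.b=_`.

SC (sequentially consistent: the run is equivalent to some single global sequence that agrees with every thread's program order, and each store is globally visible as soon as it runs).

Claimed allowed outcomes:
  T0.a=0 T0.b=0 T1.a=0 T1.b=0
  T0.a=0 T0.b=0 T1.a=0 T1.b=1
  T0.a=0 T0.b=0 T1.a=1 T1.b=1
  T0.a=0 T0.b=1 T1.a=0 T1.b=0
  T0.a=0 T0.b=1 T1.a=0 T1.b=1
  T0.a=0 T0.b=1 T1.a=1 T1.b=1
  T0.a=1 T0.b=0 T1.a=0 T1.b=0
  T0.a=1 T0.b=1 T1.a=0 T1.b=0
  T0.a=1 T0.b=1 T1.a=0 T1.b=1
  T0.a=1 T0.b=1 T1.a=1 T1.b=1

spurious: T0.a=1 T0.b=0 T1.a=0 T1.b=0

outcome vector order: (T0.a,T0.b,T1.a,T1.b)
SC (9): 0000 0001 0011 0100 0101 0111 1100 1101 1111
claimed∖SC = {1000}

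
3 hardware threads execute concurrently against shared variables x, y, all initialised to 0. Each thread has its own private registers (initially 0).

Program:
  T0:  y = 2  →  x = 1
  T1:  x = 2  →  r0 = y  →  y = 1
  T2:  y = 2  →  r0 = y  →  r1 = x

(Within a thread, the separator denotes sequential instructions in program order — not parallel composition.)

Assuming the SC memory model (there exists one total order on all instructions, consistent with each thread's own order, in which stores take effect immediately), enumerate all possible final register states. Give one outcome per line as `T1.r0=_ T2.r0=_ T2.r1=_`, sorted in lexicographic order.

T1.r0=0 T2.r0=1 T2.r1=1
T1.r0=0 T2.r0=1 T2.r1=2
T1.r0=0 T2.r0=2 T2.r1=1
T1.r0=0 T2.r0=2 T2.r1=2
T1.r0=2 T2.r0=1 T2.r1=1
T1.r0=2 T2.r0=1 T2.r1=2
T1.r0=2 T2.r0=2 T2.r1=0
T1.r0=2 T2.r0=2 T2.r1=1
T1.r0=2 T2.r0=2 T2.r1=2

outcome vector order: (T1.r0,T2.r0,T2.r1)
|SC outcomes| = 9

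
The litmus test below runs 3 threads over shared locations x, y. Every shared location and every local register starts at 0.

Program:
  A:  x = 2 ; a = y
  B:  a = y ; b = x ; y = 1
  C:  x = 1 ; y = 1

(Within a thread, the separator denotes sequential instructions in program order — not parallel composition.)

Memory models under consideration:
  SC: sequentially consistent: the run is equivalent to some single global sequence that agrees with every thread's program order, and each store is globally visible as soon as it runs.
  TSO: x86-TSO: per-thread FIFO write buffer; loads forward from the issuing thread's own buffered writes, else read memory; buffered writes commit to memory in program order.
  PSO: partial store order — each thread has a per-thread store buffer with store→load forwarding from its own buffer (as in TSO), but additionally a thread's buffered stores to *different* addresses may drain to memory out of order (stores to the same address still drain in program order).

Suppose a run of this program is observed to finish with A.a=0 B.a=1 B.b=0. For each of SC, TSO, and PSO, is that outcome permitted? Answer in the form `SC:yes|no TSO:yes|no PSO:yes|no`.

outcome vector order: (A.a,B.a,B.b)
SC: 10 outcomes — {0/0/0; 0/0/1; 0/0/2; 0/1/1; 0/1/2; 1/0/0; 1/0/1; 1/0/2; 1/1/1; 1/1/2}
TSO: 10 outcomes — {0/0/0; 0/0/1; 0/0/2; 0/1/1; 0/1/2; 1/0/0; 1/0/1; 1/0/2; 1/1/1; 1/1/2}
PSO: 12 outcomes — {0/0/0; 0/0/1; 0/0/2; 0/1/0; 0/1/1; 0/1/2; 1/0/0; 1/0/1; 1/0/2; 1/1/0; 1/1/1; 1/1/2}
target 0/1/0 ∈ {PSO}

SC:no TSO:no PSO:yes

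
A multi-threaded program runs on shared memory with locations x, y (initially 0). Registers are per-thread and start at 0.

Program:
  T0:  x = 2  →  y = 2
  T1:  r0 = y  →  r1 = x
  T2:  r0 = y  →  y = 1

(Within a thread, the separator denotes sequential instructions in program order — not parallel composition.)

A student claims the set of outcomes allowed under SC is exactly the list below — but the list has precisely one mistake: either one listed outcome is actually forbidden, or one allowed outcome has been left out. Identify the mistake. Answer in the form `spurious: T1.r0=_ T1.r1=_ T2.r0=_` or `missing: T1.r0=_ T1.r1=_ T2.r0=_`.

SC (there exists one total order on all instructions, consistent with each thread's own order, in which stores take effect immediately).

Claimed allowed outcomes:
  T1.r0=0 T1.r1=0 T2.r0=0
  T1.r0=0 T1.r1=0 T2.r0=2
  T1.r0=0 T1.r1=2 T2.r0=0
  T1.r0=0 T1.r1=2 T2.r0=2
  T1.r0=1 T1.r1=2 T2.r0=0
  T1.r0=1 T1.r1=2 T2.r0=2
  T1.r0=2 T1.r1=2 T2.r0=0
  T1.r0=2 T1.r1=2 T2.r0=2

missing: T1.r0=1 T1.r1=0 T2.r0=0

outcome vector order: (T1.r0,T1.r1,T2.r0)
[SC] allowed = {000 002 020 022 100 120 122 220 222}
SC∖claimed = {100}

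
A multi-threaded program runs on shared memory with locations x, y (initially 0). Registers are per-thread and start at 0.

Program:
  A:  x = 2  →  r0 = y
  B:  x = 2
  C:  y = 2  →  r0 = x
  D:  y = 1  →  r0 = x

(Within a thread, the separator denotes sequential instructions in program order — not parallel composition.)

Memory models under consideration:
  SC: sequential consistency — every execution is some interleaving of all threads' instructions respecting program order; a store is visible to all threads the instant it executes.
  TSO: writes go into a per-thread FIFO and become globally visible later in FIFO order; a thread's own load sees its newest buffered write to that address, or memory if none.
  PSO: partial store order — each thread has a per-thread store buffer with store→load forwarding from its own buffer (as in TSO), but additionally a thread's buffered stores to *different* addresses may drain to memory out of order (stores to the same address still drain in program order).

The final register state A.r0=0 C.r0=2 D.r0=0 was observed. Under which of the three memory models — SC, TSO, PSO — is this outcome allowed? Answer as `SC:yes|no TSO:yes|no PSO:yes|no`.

SC:no TSO:yes PSO:yes

outcome vector order: (A.r0,C.r0,D.r0)
SC (9): <0 2 2>; <1 0 0>; <1 0 2>; <1 2 0>; <1 2 2>; <2 0 0>; <2 0 2>; <2 2 0>; <2 2 2>
TSO (12): <0 0 0>; <0 0 2>; <0 2 0>; <0 2 2>; <1 0 0>; <1 0 2>; <1 2 0>; <1 2 2>; <2 0 0>; <2 0 2>; <2 2 0>; <2 2 2>
PSO (12): <0 0 0>; <0 0 2>; <0 2 0>; <0 2 2>; <1 0 0>; <1 0 2>; <1 2 0>; <1 2 2>; <2 0 0>; <2 0 2>; <2 2 0>; <2 2 2>
target <0 2 0> ∈ {TSO,PSO}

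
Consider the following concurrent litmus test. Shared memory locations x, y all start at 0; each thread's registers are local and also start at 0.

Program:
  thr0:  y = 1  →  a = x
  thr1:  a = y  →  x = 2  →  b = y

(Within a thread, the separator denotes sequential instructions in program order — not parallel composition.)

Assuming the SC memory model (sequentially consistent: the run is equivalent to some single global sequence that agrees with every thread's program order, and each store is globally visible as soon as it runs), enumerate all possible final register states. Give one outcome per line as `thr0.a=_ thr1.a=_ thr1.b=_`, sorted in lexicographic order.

outcome vector order: (thr0.a,thr1.a,thr1.b)
|SC outcomes| = 5

thr0.a=0 thr1.a=0 thr1.b=1
thr0.a=0 thr1.a=1 thr1.b=1
thr0.a=2 thr1.a=0 thr1.b=0
thr0.a=2 thr1.a=0 thr1.b=1
thr0.a=2 thr1.a=1 thr1.b=1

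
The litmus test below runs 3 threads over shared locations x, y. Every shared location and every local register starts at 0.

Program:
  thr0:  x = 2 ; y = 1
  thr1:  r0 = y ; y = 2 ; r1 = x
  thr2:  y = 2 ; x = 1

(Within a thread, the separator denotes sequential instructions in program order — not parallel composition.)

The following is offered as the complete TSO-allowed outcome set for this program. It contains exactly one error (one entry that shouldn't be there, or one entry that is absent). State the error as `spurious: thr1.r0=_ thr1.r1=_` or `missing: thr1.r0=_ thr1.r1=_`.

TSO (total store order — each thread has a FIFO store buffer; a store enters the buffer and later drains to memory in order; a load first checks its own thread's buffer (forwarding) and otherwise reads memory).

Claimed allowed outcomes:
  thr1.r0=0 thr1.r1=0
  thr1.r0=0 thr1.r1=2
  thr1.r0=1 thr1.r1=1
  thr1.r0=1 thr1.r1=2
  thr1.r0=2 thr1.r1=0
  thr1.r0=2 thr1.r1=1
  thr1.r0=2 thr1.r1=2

missing: thr1.r0=0 thr1.r1=1

outcome vector order: (thr1.r0,thr1.r1)
[TSO] allowed = {<0 0>, <0 1>, <0 2>, <1 1>, <1 2>, <2 0>, <2 1>, <2 2>}
TSO∖claimed = {<0 1>}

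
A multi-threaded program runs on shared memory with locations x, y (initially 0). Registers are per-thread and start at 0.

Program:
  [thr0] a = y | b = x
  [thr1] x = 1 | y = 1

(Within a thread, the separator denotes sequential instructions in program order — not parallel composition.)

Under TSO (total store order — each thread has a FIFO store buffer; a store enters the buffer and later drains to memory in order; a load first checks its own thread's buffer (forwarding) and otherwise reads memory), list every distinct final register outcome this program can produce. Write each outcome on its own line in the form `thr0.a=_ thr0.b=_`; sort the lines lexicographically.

thr0.a=0 thr0.b=0
thr0.a=0 thr0.b=1
thr0.a=1 thr0.b=1

outcome vector order: (thr0.a,thr0.b)
|TSO outcomes| = 3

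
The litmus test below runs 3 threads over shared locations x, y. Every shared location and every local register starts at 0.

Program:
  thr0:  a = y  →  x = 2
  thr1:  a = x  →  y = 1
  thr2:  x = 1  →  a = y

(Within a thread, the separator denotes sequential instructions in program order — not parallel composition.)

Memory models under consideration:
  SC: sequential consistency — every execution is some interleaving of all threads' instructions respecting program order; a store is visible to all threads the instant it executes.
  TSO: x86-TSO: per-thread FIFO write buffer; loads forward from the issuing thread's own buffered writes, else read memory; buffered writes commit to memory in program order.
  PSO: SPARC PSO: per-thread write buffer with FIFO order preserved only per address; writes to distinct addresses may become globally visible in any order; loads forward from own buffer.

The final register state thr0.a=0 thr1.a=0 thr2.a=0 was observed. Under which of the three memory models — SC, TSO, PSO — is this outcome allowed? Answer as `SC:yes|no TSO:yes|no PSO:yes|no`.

SC:yes TSO:yes PSO:yes

outcome vector order: (thr0.a,thr1.a,thr2.a)
[SC] allowed = {<0 0 0>; <0 0 1>; <0 1 0>; <0 1 1>; <0 2 0>; <0 2 1>; <1 0 0>; <1 0 1>; <1 1 0>; <1 1 1>}
[TSO] allowed = {<0 0 0>; <0 0 1>; <0 1 0>; <0 1 1>; <0 2 0>; <0 2 1>; <1 0 0>; <1 0 1>; <1 1 0>; <1 1 1>}
[PSO] allowed = {<0 0 0>; <0 0 1>; <0 1 0>; <0 1 1>; <0 2 0>; <0 2 1>; <1 0 0>; <1 0 1>; <1 1 0>; <1 1 1>}
target <0 0 0> ∈ {SC,TSO,PSO}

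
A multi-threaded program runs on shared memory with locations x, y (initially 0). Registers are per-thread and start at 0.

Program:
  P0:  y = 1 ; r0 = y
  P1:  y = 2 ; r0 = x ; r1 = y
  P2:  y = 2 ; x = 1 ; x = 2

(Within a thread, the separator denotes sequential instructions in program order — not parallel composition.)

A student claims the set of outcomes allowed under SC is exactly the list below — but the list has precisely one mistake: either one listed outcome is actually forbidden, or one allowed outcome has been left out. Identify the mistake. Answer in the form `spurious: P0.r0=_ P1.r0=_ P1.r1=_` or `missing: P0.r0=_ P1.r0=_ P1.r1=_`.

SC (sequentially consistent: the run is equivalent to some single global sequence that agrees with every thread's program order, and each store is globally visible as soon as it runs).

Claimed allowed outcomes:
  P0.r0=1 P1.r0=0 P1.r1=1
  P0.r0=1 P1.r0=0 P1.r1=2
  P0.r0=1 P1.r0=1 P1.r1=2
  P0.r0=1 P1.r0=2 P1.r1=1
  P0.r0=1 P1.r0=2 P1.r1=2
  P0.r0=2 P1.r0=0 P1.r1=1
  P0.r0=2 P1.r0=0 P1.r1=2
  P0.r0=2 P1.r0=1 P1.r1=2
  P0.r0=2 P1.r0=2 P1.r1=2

outcome vector order: (P0.r0,P1.r0,P1.r1)
SC (10): 1/0/1; 1/0/2; 1/1/1; 1/1/2; 1/2/1; 1/2/2; 2/0/1; 2/0/2; 2/1/2; 2/2/2
SC∖claimed = {1/1/1}

missing: P0.r0=1 P1.r0=1 P1.r1=1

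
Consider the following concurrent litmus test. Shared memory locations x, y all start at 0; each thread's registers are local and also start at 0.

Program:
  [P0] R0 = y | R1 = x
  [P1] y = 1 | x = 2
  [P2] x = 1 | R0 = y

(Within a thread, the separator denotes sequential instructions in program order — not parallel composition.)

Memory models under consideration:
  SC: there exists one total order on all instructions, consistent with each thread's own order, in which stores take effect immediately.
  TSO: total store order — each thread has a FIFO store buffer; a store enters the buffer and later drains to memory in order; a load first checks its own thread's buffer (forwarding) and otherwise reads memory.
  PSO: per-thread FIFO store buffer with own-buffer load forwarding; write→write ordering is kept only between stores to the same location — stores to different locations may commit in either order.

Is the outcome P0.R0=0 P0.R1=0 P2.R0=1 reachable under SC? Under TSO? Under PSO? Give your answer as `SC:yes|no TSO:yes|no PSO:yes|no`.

SC:yes TSO:yes PSO:yes

outcome vector order: (P0.R0,P0.R1,P2.R0)
[SC] allowed = {0/0/0, 0/0/1, 0/1/0, 0/1/1, 0/2/0, 0/2/1, 1/0/1, 1/1/0, 1/1/1, 1/2/0, 1/2/1}
[TSO] allowed = {0/0/0, 0/0/1, 0/1/0, 0/1/1, 0/2/0, 0/2/1, 1/0/0, 1/0/1, 1/1/0, 1/1/1, 1/2/0, 1/2/1}
[PSO] allowed = {0/0/0, 0/0/1, 0/1/0, 0/1/1, 0/2/0, 0/2/1, 1/0/0, 1/0/1, 1/1/0, 1/1/1, 1/2/0, 1/2/1}
target 0/0/1 ∈ {SC,TSO,PSO}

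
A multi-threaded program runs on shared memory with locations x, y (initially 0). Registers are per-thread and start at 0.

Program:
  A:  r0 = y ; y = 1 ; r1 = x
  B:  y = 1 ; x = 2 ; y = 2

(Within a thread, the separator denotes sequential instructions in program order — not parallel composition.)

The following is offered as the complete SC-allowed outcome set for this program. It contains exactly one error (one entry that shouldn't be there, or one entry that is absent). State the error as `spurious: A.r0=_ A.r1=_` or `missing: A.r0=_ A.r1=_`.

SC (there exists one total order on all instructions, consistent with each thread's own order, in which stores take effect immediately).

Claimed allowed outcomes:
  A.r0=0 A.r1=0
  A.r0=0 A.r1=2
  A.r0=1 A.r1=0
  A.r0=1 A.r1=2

outcome vector order: (A.r0,A.r1)
under SC → 0/0 0/2 1/0 1/2 2/2
SC∖claimed = {2/2}

missing: A.r0=2 A.r1=2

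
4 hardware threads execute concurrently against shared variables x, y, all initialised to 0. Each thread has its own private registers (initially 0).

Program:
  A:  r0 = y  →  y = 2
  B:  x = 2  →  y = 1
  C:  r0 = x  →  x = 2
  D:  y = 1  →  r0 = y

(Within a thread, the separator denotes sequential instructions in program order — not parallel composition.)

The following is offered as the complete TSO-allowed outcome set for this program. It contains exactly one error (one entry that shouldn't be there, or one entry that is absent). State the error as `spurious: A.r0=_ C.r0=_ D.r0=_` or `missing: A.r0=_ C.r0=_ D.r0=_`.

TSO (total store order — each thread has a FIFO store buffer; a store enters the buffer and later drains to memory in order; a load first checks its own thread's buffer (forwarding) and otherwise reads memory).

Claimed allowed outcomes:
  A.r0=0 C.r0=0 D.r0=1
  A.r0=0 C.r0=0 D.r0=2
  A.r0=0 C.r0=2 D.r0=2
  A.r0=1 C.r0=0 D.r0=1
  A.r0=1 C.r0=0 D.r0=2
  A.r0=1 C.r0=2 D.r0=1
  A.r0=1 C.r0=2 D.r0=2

missing: A.r0=0 C.r0=2 D.r0=1

outcome vector order: (A.r0,C.r0,D.r0)
under TSO → <0 0 1>, <0 0 2>, <0 2 1>, <0 2 2>, <1 0 1>, <1 0 2>, <1 2 1>, <1 2 2>
TSO∖claimed = {<0 2 1>}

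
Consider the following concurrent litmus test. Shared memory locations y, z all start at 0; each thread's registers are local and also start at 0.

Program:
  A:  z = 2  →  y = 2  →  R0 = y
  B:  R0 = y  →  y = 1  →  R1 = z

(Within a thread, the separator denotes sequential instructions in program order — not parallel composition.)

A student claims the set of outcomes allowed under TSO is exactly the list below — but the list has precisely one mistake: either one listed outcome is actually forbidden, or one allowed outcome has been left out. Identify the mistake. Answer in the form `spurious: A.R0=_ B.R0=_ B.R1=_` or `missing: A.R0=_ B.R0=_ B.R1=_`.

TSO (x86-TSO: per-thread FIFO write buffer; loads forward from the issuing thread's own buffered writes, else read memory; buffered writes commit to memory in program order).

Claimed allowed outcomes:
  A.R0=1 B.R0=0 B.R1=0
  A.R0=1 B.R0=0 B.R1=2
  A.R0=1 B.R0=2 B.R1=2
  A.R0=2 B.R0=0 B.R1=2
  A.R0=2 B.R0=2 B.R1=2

outcome vector order: (A.R0,B.R0,B.R1)
under TSO → <1 0 0>; <1 0 2>; <1 2 2>; <2 0 0>; <2 0 2>; <2 2 2>
TSO∖claimed = {<2 0 0>}

missing: A.R0=2 B.R0=0 B.R1=0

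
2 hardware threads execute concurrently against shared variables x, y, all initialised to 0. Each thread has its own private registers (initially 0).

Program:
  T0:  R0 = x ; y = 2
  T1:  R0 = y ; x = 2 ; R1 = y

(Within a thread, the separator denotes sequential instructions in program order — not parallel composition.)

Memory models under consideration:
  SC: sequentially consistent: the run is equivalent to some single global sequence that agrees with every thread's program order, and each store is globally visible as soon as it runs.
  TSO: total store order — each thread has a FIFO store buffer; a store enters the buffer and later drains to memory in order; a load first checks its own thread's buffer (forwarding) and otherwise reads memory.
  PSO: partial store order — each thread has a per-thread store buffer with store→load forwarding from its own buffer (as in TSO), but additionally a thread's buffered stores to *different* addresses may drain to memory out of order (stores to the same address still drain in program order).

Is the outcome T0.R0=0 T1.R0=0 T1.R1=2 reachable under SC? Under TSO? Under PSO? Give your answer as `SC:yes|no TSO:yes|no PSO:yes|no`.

outcome vector order: (T0.R0,T1.R0,T1.R1)
SC: 5 outcomes — {000 002 022 200 202}
TSO: 5 outcomes — {000 002 022 200 202}
PSO: 5 outcomes — {000 002 022 200 202}
target 002 ∈ {SC,TSO,PSO}

SC:yes TSO:yes PSO:yes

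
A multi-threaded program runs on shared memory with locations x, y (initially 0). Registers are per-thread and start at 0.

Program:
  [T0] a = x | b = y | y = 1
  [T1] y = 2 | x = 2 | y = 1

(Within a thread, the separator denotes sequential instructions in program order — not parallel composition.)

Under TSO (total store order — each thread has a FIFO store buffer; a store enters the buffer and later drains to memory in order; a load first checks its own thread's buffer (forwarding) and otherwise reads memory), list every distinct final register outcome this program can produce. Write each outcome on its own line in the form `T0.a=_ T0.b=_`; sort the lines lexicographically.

outcome vector order: (T0.a,T0.b)
|TSO outcomes| = 5

T0.a=0 T0.b=0
T0.a=0 T0.b=1
T0.a=0 T0.b=2
T0.a=2 T0.b=1
T0.a=2 T0.b=2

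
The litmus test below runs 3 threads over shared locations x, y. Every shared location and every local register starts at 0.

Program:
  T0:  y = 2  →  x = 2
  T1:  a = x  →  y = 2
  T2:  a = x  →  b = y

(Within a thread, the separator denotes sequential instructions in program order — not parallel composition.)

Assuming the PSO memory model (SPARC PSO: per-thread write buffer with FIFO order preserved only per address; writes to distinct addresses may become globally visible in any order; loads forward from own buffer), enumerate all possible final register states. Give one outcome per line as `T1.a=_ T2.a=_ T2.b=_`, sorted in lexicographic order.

outcome vector order: (T1.a,T2.a,T2.b)
|PSO outcomes| = 8

T1.a=0 T2.a=0 T2.b=0
T1.a=0 T2.a=0 T2.b=2
T1.a=0 T2.a=2 T2.b=0
T1.a=0 T2.a=2 T2.b=2
T1.a=2 T2.a=0 T2.b=0
T1.a=2 T2.a=0 T2.b=2
T1.a=2 T2.a=2 T2.b=0
T1.a=2 T2.a=2 T2.b=2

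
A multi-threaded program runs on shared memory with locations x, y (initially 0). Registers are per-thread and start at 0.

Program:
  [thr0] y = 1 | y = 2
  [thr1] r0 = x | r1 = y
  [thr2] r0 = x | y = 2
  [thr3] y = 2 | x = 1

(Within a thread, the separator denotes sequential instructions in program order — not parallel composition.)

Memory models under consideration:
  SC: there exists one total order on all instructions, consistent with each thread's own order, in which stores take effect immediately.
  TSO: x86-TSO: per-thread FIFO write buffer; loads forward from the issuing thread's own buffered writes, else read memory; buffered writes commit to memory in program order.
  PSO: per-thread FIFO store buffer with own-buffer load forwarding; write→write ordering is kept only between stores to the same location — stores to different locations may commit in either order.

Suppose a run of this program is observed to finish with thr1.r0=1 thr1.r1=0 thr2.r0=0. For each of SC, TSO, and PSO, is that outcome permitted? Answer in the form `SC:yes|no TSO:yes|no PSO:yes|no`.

outcome vector order: (thr1.r0,thr1.r1,thr2.r0)
SC: 10 outcomes — {(0,0,0), (0,0,1), (0,1,0), (0,1,1), (0,2,0), (0,2,1), (1,1,0), (1,1,1), (1,2,0), (1,2,1)}
TSO: 10 outcomes — {(0,0,0), (0,0,1), (0,1,0), (0,1,1), (0,2,0), (0,2,1), (1,1,0), (1,1,1), (1,2,0), (1,2,1)}
PSO: 12 outcomes — {(0,0,0), (0,0,1), (0,1,0), (0,1,1), (0,2,0), (0,2,1), (1,0,0), (1,0,1), (1,1,0), (1,1,1), (1,2,0), (1,2,1)}
target (1,0,0) ∈ {PSO}

SC:no TSO:no PSO:yes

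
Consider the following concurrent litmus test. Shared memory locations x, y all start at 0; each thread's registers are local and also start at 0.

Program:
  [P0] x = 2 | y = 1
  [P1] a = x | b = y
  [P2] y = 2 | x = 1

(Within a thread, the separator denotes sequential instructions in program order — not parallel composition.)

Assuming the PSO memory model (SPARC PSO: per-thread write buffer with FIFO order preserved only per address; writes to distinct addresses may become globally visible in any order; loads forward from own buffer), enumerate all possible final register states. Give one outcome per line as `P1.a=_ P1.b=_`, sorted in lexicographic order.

P1.a=0 P1.b=0
P1.a=0 P1.b=1
P1.a=0 P1.b=2
P1.a=1 P1.b=0
P1.a=1 P1.b=1
P1.a=1 P1.b=2
P1.a=2 P1.b=0
P1.a=2 P1.b=1
P1.a=2 P1.b=2

outcome vector order: (P1.a,P1.b)
|PSO outcomes| = 9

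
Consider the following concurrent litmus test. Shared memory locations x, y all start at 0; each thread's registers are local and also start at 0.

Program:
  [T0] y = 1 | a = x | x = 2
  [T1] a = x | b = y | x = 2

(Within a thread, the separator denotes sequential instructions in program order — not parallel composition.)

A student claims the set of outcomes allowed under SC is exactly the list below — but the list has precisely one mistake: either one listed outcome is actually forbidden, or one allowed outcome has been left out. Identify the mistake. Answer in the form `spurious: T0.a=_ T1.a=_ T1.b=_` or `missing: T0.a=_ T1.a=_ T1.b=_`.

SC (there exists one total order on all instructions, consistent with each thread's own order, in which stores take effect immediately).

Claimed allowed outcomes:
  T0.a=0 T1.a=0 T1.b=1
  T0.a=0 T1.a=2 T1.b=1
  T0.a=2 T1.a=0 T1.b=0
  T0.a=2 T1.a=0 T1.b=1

missing: T0.a=0 T1.a=0 T1.b=0

outcome vector order: (T0.a,T1.a,T1.b)
SC: 5 outcomes — {(0,0,0) (0,0,1) (0,2,1) (2,0,0) (2,0,1)}
SC∖claimed = {(0,0,0)}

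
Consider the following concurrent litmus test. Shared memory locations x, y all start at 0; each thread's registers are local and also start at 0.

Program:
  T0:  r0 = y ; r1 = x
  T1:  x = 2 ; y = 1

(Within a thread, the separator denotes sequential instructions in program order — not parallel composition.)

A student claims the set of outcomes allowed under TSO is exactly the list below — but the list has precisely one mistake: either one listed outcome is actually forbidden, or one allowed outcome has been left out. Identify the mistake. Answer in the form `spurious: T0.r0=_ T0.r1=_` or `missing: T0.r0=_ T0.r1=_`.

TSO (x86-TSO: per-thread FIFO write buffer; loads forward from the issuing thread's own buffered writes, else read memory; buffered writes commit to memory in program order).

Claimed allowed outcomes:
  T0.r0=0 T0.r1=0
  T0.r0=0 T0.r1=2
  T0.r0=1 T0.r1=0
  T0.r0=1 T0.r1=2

spurious: T0.r0=1 T0.r1=0

outcome vector order: (T0.r0,T0.r1)
TSO (3): 0/0; 0/2; 1/2
claimed∖TSO = {1/0}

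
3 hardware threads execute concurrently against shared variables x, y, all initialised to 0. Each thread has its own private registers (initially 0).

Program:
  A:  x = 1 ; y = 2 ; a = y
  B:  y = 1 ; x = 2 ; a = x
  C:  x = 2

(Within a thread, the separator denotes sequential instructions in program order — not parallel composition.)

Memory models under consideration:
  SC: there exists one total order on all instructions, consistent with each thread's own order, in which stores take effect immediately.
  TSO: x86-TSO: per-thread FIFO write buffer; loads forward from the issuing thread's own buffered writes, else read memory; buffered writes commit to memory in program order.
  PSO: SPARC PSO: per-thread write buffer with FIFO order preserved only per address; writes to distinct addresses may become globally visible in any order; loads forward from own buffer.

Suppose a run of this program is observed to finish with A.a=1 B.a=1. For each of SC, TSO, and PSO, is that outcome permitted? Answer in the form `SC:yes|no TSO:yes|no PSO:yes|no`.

outcome vector order: (A.a,B.a)
under SC → 12, 21, 22
under TSO → 12, 21, 22
under PSO → 11, 12, 21, 22
target 11 ∈ {PSO}

SC:no TSO:no PSO:yes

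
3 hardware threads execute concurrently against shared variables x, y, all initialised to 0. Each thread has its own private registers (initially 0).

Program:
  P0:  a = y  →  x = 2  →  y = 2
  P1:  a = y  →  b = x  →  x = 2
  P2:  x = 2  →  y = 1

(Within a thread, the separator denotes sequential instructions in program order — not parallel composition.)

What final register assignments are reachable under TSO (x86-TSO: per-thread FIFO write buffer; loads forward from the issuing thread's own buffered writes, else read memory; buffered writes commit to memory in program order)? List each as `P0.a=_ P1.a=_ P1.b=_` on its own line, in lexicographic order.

outcome vector order: (P0.a,P1.a,P1.b)
|TSO outcomes| = 8

P0.a=0 P1.a=0 P1.b=0
P0.a=0 P1.a=0 P1.b=2
P0.a=0 P1.a=1 P1.b=2
P0.a=0 P1.a=2 P1.b=2
P0.a=1 P1.a=0 P1.b=0
P0.a=1 P1.a=0 P1.b=2
P0.a=1 P1.a=1 P1.b=2
P0.a=1 P1.a=2 P1.b=2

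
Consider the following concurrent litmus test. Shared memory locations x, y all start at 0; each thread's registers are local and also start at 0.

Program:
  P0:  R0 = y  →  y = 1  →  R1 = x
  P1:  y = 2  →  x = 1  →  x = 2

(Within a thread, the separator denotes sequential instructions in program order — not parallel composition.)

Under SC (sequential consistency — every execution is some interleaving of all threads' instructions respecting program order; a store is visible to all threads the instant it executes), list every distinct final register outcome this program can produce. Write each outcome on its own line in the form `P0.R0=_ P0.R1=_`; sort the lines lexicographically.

P0.R0=0 P0.R1=0
P0.R0=0 P0.R1=1
P0.R0=0 P0.R1=2
P0.R0=2 P0.R1=0
P0.R0=2 P0.R1=1
P0.R0=2 P0.R1=2

outcome vector order: (P0.R0,P0.R1)
|SC outcomes| = 6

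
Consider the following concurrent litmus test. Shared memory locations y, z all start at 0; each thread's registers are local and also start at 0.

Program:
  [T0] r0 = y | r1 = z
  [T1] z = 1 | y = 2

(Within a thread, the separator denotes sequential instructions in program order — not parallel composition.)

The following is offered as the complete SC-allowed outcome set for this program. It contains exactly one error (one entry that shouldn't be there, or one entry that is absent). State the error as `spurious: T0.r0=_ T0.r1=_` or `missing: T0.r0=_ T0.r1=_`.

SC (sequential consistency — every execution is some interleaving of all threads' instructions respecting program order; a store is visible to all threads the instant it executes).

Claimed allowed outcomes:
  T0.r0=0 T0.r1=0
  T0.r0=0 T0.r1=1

outcome vector order: (T0.r0,T0.r1)
[SC] allowed = {<0 0>; <0 1>; <2 1>}
SC∖claimed = {<2 1>}

missing: T0.r0=2 T0.r1=1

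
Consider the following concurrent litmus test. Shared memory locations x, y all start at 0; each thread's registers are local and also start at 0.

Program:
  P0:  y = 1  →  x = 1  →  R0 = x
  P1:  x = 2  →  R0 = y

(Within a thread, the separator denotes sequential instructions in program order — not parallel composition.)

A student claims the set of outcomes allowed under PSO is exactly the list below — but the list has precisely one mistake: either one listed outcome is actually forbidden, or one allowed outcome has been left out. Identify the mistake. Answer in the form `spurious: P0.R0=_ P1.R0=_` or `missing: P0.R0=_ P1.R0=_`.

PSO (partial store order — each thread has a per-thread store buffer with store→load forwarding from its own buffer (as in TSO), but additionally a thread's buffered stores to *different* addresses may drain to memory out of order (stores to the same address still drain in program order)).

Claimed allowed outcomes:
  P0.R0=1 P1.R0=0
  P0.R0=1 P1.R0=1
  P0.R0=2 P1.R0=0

missing: P0.R0=2 P1.R0=1

outcome vector order: (P0.R0,P1.R0)
[PSO] allowed = {10 11 20 21}
PSO∖claimed = {21}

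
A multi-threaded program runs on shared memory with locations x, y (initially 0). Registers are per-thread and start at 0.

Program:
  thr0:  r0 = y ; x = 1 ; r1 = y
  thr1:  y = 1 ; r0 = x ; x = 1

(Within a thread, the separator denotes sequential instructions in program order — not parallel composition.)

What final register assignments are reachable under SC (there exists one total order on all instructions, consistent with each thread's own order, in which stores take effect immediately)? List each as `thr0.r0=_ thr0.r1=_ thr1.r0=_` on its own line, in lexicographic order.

thr0.r0=0 thr0.r1=0 thr1.r0=1
thr0.r0=0 thr0.r1=1 thr1.r0=0
thr0.r0=0 thr0.r1=1 thr1.r0=1
thr0.r0=1 thr0.r1=1 thr1.r0=0
thr0.r0=1 thr0.r1=1 thr1.r0=1

outcome vector order: (thr0.r0,thr0.r1,thr1.r0)
|SC outcomes| = 5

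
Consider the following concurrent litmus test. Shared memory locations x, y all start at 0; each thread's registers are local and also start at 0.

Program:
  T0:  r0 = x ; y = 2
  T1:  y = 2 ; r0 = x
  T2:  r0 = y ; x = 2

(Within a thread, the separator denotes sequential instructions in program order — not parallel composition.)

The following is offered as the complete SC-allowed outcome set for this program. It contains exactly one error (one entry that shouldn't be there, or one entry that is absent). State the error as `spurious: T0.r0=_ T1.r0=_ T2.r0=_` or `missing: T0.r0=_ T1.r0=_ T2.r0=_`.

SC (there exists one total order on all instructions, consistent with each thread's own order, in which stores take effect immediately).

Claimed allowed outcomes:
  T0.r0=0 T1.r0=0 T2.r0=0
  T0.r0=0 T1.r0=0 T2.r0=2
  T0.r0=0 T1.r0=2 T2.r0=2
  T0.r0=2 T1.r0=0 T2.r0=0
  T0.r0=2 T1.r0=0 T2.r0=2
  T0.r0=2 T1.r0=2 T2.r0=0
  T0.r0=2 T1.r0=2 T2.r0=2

missing: T0.r0=0 T1.r0=2 T2.r0=0

outcome vector order: (T0.r0,T1.r0,T2.r0)
SC (8): (0,0,0), (0,0,2), (0,2,0), (0,2,2), (2,0,0), (2,0,2), (2,2,0), (2,2,2)
SC∖claimed = {(0,2,0)}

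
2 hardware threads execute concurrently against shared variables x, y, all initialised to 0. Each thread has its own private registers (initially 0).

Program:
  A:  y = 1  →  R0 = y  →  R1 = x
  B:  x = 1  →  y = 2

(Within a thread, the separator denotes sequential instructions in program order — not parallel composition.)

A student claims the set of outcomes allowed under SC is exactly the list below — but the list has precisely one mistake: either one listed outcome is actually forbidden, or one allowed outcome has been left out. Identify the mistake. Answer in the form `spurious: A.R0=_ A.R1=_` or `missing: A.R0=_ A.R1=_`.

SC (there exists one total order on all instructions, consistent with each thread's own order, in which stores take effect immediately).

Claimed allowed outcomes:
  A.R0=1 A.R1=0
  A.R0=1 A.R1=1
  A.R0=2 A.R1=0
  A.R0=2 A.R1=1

spurious: A.R0=2 A.R1=0

outcome vector order: (A.R0,A.R1)
under SC → (1,0) (1,1) (2,1)
claimed∖SC = {(2,0)}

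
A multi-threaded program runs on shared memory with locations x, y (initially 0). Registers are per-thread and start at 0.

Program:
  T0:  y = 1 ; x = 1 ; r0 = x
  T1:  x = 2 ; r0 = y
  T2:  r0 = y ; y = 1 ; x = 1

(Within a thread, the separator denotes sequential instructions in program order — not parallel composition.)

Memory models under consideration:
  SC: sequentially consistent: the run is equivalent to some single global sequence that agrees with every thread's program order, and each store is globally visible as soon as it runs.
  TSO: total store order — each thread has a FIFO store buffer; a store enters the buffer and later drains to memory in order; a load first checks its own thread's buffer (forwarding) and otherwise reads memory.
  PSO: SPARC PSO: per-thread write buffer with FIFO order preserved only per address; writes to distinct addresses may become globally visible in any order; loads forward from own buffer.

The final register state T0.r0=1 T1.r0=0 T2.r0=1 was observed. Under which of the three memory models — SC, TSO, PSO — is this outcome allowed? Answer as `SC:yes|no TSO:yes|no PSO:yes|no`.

SC:yes TSO:yes PSO:yes

outcome vector order: (T0.r0,T1.r0,T2.r0)
[SC] allowed = {1/0/0 1/0/1 1/1/0 1/1/1 2/1/0 2/1/1}
[TSO] allowed = {1/0/0 1/0/1 1/1/0 1/1/1 2/0/0 2/0/1 2/1/0 2/1/1}
[PSO] allowed = {1/0/0 1/0/1 1/1/0 1/1/1 2/0/0 2/0/1 2/1/0 2/1/1}
target 1/0/1 ∈ {SC,TSO,PSO}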